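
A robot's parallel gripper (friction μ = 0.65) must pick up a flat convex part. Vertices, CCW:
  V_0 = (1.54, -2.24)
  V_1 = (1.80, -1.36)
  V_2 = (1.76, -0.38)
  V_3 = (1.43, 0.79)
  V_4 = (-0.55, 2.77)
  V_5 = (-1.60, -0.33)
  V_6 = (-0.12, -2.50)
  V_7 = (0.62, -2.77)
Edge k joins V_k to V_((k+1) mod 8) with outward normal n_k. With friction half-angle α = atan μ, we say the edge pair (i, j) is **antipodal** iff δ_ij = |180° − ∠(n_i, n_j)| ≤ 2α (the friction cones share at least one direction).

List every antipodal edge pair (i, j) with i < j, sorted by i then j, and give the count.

α = atan 0.65 = 33.02°;  2α = 66.05°
n_0 = (+0.9590, -0.2833)
n_1 = (+0.9992, +0.0408)
n_2 = (+0.9624, +0.2715)
n_3 = (+0.7071, +0.7071)
n_4 = (-0.9471, +0.3208)
n_5 = (-0.8261, -0.5635)
n_6 = (-0.3428, -0.9394)
n_7 = (+0.4992, -0.8665)
  (0,1): δ = 161.20°  ·
  (0,2): δ = 147.79°  ·
  (0,3): δ = 118.54°  ·
  (0,4): δ = 2.25°  ✓
  (0,5): δ = 50.76°  ✓
  (0,6): δ = 86.41°  ·
  (0,7): δ = 136.41°  ·
  (1,2): δ = 166.59°  ·
  (1,3): δ = 137.34°  ·
  (1,4): δ = 21.05°  ✓
  (1,5): δ = 31.96°  ✓
  (1,6): δ = 67.62°  ·
  (1,7): δ = 117.61°  ·
  (2,3): δ = 150.75°  ·
  (2,4): δ = 34.46°  ✓
  (2,5): δ = 18.54°  ✓
  (2,6): δ = 54.20°  ✓
  (2,7): δ = 104.19°  ·
  (3,4): δ = 63.71°  ✓
  (3,5): δ = 10.70°  ✓
  (3,6): δ = 24.95°  ✓
  (3,7): δ = 74.95°  ·
  (4,5): δ = 126.99°  ·
  (4,6): δ = 91.33°  ·
  (4,7): δ = 41.34°  ✓
  (5,6): δ = 144.34°  ·
  (5,7): δ = 94.35°  ·
  (6,7): δ = 130.01°  ·
antipodal pairs: 11

count = 11; pairs: (0,4), (0,5), (1,4), (1,5), (2,4), (2,5), (2,6), (3,4), (3,5), (3,6), (4,7)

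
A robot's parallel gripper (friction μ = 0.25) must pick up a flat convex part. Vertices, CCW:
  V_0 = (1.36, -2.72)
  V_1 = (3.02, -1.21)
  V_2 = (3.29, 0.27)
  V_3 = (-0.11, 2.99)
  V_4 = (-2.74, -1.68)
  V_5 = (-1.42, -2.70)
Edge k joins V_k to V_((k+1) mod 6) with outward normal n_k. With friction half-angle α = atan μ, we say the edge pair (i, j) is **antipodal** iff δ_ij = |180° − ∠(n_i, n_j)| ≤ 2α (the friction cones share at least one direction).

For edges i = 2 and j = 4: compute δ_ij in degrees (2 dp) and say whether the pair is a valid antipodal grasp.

α = atan 0.25 = 14.04°;  2α = 28.07°
edge 2: e_2 = (-3.40, +2.72);  n_2 = (+0.6247, +0.7809)
edge 4: e_4 = (+1.32, -1.02);  n_4 = (-0.6114, -0.7913)
∠(n_2, n_4) = 179.03°
δ = |180° − 179.03°| = 0.97°
0.97° ≤ 2α = 28.07°  →  valid

δ = 0.97°, valid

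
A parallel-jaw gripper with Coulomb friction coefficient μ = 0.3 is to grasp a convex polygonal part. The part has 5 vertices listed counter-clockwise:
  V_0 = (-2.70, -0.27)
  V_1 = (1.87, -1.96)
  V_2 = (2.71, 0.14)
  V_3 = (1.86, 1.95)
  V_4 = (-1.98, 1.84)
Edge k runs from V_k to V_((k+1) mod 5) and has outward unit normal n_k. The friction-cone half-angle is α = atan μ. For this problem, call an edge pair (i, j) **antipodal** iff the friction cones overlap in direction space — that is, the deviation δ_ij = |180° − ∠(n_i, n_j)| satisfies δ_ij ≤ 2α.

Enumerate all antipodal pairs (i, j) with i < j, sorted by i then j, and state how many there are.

α = atan 0.3 = 16.70°;  2α = 33.40°
n_0 = (-0.3468, -0.9379)
n_1 = (+0.9285, -0.3714)
n_2 = (+0.9052, +0.4251)
n_3 = (-0.0286, +0.9996)
n_4 = (-0.9464, +0.3229)
  (0,1): δ = 91.51°  ·
  (0,2): δ = 44.55°  ·
  (0,3): δ = 21.94°  ✓
  (0,4): δ = 91.45°  ·
  (1,2): δ = 133.04°  ·
  (1,3): δ = 66.56°  ·
  (1,4): δ = 2.96°  ✓
  (2,3): δ = 113.51°  ·
  (2,4): δ = 44.00°  ·
  (3,4): δ = 110.48°  ·
antipodal pairs: 2

count = 2; pairs: (0,3), (1,4)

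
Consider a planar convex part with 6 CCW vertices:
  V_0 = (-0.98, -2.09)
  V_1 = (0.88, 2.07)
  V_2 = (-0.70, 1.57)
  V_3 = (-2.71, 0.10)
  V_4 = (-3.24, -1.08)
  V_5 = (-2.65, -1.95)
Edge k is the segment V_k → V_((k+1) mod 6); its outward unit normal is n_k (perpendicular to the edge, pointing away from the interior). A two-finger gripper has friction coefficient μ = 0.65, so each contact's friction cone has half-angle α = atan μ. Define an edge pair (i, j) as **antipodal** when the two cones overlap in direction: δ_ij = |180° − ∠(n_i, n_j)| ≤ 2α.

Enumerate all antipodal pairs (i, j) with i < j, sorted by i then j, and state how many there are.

α = atan 0.65 = 33.02°;  2α = 66.05°
n_0 = (+0.9129, -0.4082)
n_1 = (-0.3017, +0.9534)
n_2 = (-0.5903, +0.8072)
n_3 = (-0.9122, +0.4097)
n_4 = (-0.8276, -0.5613)
n_5 = (-0.0835, -0.9965)
  (0,1): δ = 48.35°  ✓
  (0,2): δ = 29.73°  ✓
  (0,3): δ = 0.10°  ✓
  (0,4): δ = 58.23°  ✓
  (0,5): δ = 109.30°  ·
  (1,2): δ = 161.38°  ·
  (1,3): δ = 131.75°  ·
  (1,4): δ = 73.42°  ·
  (1,5): δ = 22.35°  ✓
  (2,3): δ = 150.37°  ·
  (2,4): δ = 92.04°  ·
  (2,5): δ = 40.97°  ✓
  (3,4): δ = 121.67°  ·
  (3,5): δ = 70.60°  ·
  (4,5): δ = 128.94°  ·
antipodal pairs: 6

count = 6; pairs: (0,1), (0,2), (0,3), (0,4), (1,5), (2,5)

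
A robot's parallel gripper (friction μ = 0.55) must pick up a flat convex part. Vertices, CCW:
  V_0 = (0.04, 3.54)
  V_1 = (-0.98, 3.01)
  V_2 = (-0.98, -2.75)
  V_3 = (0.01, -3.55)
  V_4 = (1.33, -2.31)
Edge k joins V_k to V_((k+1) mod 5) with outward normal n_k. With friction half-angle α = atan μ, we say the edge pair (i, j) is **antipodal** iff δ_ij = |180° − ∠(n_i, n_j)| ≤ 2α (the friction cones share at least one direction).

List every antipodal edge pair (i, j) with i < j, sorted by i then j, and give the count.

α = atan 0.55 = 28.81°;  2α = 57.62°
n_0 = (-0.4611, +0.8874)
n_1 = (-1.0000, -0.0000)
n_2 = (-0.6285, -0.7778)
n_3 = (+0.6847, -0.7288)
n_4 = (+0.9765, +0.2153)
  (0,1): δ = 117.46°  ·
  (0,2): δ = 66.40°  ·
  (0,3): δ = 15.75°  ✓
  (0,4): δ = 74.98°  ·
  (1,2): δ = 128.94°  ·
  (1,3): δ = 46.79°  ✓
  (1,4): δ = 12.44°  ✓
  (2,3): δ = 97.85°  ·
  (2,4): δ = 38.62°  ✓
  (3,4): δ = 120.77°  ·
antipodal pairs: 4

count = 4; pairs: (0,3), (1,3), (1,4), (2,4)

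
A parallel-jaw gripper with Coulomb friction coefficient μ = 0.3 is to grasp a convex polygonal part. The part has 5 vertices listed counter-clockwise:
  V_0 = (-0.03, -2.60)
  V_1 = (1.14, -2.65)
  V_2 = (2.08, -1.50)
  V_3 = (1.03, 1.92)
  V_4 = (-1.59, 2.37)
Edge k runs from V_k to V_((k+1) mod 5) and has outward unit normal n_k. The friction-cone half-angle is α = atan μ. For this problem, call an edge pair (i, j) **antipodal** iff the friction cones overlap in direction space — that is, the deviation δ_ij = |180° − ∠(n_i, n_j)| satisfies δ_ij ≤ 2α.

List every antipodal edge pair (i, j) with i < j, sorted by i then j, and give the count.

count = 2; pairs: (0,3), (2,4)

α = atan 0.3 = 16.70°;  2α = 33.40°
n_0 = (-0.0427, -0.9991)
n_1 = (+0.7743, -0.6329)
n_2 = (+0.9560, +0.2935)
n_3 = (+0.1693, +0.9856)
n_4 = (-0.9541, -0.2995)
  (0,1): δ = 126.82°  ·
  (0,2): δ = 70.49°  ·
  (0,3): δ = 7.30°  ✓
  (0,4): δ = 109.87°  ·
  (1,2): δ = 123.67°  ·
  (1,3): δ = 60.48°  ·
  (1,4): δ = 56.69°  ·
  (2,3): δ = 116.81°  ·
  (2,4): δ = 0.36°  ✓
  (3,4): δ = 62.83°  ·
antipodal pairs: 2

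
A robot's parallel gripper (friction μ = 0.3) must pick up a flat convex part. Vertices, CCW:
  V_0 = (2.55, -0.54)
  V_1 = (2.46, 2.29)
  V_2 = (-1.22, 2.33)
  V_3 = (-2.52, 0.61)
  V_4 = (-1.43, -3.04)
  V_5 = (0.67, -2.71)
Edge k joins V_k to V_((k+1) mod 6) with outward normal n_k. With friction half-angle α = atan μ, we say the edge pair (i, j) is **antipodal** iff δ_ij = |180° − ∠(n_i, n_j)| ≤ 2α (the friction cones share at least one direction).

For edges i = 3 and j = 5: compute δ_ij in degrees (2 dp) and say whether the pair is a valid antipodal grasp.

α = atan 0.3 = 16.70°;  2α = 33.40°
edge 3: e_3 = (+1.09, -3.65);  n_3 = (-0.9582, -0.2861)
edge 5: e_5 = (+1.88, +2.17);  n_5 = (+0.7558, -0.6548)
∠(n_3, n_5) = 122.47°
δ = |180° − 122.47°| = 57.53°
57.53° > 2α = 33.40°  →  invalid

δ = 57.53°, invalid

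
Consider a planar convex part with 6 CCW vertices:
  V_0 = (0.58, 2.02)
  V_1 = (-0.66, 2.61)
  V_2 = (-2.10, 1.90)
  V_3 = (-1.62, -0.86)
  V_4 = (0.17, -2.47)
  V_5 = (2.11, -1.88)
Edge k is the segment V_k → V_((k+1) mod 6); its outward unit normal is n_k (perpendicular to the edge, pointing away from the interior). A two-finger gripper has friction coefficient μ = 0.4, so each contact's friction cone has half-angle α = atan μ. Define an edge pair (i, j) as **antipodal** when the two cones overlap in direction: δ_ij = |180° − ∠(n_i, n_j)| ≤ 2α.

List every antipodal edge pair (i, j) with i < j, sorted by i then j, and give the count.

count = 5; pairs: (0,3), (0,4), (1,4), (2,5), (3,5)

α = atan 0.4 = 21.80°;  2α = 43.60°
n_0 = (+0.4297, +0.9030)
n_1 = (-0.4422, +0.8969)
n_2 = (-0.9852, -0.1713)
n_3 = (-0.6687, -0.7435)
n_4 = (+0.2910, -0.9567)
n_5 = (+0.9309, +0.3652)
  (0,1): δ = 128.31°  ·
  (0,2): δ = 54.69°  ·
  (0,3): δ = 16.52°  ✓
  (0,4): δ = 42.36°  ✓
  (0,5): δ = 136.87°  ·
  (1,2): δ = 106.38°  ·
  (1,3): δ = 68.22°  ·
  (1,4): δ = 9.33°  ✓
  (1,5): δ = 85.17°  ·
  (2,3): δ = 141.84°  ·
  (2,4): δ = 82.95°  ·
  (2,5): δ = 11.55°  ✓
  (3,4): δ = 121.11°  ·
  (3,5): δ = 26.61°  ✓
  (4,5): δ = 85.50°  ·
antipodal pairs: 5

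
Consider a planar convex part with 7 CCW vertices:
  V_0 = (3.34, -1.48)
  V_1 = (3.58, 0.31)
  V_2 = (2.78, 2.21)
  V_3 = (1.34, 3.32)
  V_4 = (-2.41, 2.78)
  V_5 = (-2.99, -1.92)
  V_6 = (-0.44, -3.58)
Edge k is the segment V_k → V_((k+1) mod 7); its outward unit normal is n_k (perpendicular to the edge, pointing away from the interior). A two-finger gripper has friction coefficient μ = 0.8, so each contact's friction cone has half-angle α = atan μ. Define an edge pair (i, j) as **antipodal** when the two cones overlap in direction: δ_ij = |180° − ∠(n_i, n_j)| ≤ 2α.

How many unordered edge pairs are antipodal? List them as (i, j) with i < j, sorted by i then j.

α = atan 0.8 = 38.66°;  2α = 77.32°
n_0 = (+0.9911, -0.1329)
n_1 = (+0.9216, +0.3881)
n_2 = (+0.6105, +0.7920)
n_3 = (-0.1425, +0.9898)
n_4 = (-0.9925, +0.1225)
n_5 = (-0.5456, -0.8381)
n_6 = (+0.4856, -0.8742)
  (0,1): δ = 149.53°  ·
  (0,2): δ = 119.99°  ·
  (0,3): δ = 74.17°  ✓
  (0,4): δ = 0.60°  ✓
  (0,5): δ = 64.57°  ✓
  (0,6): δ = 126.69°  ·
  (1,2): δ = 150.46°  ·
  (1,3): δ = 104.64°  ·
  (1,4): δ = 29.87°  ✓
  (1,5): δ = 34.10°  ✓
  (1,6): δ = 96.22°  ·
  (2,3): δ = 134.18°  ·
  (2,4): δ = 59.41°  ✓
  (2,5): δ = 4.56°  ✓
  (2,6): δ = 66.68°  ✓
  (3,4): δ = 105.23°  ·
  (3,5): δ = 41.26°  ✓
  (3,6): δ = 20.86°  ✓
  (4,5): δ = 116.03°  ·
  (4,6): δ = 53.91°  ✓
  (5,6): δ = 117.88°  ·
antipodal pairs: 11

count = 11; pairs: (0,3), (0,4), (0,5), (1,4), (1,5), (2,4), (2,5), (2,6), (3,5), (3,6), (4,6)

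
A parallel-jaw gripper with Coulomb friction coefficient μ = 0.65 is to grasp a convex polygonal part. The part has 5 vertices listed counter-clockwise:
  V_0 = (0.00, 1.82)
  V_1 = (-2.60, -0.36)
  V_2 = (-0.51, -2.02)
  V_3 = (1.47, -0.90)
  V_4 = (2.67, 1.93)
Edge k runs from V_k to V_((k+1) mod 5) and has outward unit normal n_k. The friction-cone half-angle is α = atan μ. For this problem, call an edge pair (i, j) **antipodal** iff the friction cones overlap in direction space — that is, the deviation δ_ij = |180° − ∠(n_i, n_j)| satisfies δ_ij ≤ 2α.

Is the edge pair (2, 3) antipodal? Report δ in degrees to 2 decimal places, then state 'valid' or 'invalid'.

δ = 142.47°, invalid

α = atan 0.65 = 33.02°;  2α = 66.05°
edge 2: e_2 = (+1.98, +1.12);  n_2 = (+0.4923, -0.8704)
edge 3: e_3 = (+1.20, +2.83);  n_3 = (+0.9207, -0.3904)
∠(n_2, n_3) = 37.53°
δ = |180° − 37.53°| = 142.47°
142.47° > 2α = 66.05°  →  invalid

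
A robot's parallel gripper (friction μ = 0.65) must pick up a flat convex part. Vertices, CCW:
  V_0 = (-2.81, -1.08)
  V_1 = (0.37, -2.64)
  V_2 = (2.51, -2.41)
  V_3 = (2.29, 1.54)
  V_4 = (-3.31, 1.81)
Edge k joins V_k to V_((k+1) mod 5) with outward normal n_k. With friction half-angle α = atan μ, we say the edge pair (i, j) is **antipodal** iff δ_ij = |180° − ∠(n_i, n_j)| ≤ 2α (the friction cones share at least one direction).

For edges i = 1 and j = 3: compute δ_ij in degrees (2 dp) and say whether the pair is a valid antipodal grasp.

α = atan 0.65 = 33.02°;  2α = 66.05°
edge 1: e_1 = (+2.14, +0.23);  n_1 = (+0.1069, -0.9943)
edge 3: e_3 = (-5.60, +0.27);  n_3 = (+0.0482, +0.9988)
∠(n_1, n_3) = 171.11°
δ = |180° − 171.11°| = 8.89°
8.89° ≤ 2α = 66.05°  →  valid

δ = 8.89°, valid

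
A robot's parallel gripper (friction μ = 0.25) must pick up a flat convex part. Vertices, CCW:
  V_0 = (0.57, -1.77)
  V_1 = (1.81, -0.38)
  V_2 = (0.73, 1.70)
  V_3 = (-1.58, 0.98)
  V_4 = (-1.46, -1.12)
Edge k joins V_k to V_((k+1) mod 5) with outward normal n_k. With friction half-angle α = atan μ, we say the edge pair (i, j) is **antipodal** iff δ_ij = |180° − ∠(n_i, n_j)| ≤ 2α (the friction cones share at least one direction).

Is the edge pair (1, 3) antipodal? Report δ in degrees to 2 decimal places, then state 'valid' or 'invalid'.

δ = 24.17°, valid

α = atan 0.25 = 14.04°;  2α = 28.07°
edge 1: e_1 = (-1.08, +2.08);  n_1 = (+0.8875, +0.4608)
edge 3: e_3 = (+0.12, -2.10);  n_3 = (-0.9984, -0.0570)
∠(n_1, n_3) = 155.83°
δ = |180° − 155.83°| = 24.17°
24.17° ≤ 2α = 28.07°  →  valid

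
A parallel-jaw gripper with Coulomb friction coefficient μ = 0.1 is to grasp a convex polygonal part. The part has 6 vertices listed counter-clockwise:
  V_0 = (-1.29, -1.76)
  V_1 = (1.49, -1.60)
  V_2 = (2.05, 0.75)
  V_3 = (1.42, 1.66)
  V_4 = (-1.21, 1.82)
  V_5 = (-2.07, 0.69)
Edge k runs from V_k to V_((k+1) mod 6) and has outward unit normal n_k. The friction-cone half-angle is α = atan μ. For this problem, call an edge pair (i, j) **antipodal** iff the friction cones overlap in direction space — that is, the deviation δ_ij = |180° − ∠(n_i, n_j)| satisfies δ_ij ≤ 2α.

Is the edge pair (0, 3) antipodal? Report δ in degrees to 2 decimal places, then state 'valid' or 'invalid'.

α = atan 0.1 = 5.71°;  2α = 11.42°
edge 0: e_0 = (+2.78, +0.16);  n_0 = (+0.0575, -0.9983)
edge 3: e_3 = (-2.63, +0.16);  n_3 = (+0.0607, +0.9982)
∠(n_0, n_3) = 173.22°
δ = |180° − 173.22°| = 6.78°
6.78° ≤ 2α = 11.42°  →  valid

δ = 6.78°, valid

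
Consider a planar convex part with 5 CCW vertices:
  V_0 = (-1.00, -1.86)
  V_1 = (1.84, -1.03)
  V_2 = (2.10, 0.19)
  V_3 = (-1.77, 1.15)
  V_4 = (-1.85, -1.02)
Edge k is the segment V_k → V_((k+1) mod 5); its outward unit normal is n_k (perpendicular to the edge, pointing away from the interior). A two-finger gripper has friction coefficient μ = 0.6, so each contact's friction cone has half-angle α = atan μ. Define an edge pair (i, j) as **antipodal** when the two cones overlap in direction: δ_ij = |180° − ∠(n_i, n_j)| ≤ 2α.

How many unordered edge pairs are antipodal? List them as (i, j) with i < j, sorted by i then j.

count = 4; pairs: (0,2), (1,3), (1,4), (2,4)

α = atan 0.6 = 30.96°;  2α = 61.93°
n_0 = (+0.2805, -0.9598)
n_1 = (+0.9780, -0.2084)
n_2 = (+0.2408, +0.9706)
n_3 = (-0.9993, +0.0368)
n_4 = (-0.7029, -0.7113)
  (0,1): δ = 118.32°  ·
  (0,2): δ = 30.22°  ✓
  (0,3): δ = 71.60°  ·
  (0,4): δ = 119.05°  ·
  (1,2): δ = 91.90°  ·
  (1,3): δ = 9.92°  ✓
  (1,4): δ = 57.37°  ✓
  (2,3): δ = 78.18°  ·
  (2,4): δ = 30.73°  ✓
  (3,4): δ = 132.55°  ·
antipodal pairs: 4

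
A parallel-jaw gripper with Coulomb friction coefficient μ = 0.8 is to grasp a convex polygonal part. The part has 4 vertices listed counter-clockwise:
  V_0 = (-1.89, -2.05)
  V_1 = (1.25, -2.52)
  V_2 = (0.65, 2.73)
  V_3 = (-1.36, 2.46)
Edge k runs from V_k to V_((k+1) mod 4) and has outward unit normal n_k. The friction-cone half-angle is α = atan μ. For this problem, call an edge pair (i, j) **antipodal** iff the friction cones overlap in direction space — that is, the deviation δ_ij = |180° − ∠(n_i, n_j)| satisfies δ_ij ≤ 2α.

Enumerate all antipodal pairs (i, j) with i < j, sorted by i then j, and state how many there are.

count = 3; pairs: (0,1), (0,2), (1,3)

α = atan 0.8 = 38.66°;  2α = 77.32°
n_0 = (-0.1480, -0.9890)
n_1 = (+0.9935, +0.1135)
n_2 = (-0.1331, +0.9911)
n_3 = (-0.9932, +0.1167)
  (0,1): δ = 74.97°  ✓
  (0,2): δ = 16.16°  ✓
  (0,3): δ = 91.81°  ·
  (1,2): δ = 88.87°  ·
  (1,3): δ = 13.22°  ✓
  (2,3): δ = 104.35°  ·
antipodal pairs: 3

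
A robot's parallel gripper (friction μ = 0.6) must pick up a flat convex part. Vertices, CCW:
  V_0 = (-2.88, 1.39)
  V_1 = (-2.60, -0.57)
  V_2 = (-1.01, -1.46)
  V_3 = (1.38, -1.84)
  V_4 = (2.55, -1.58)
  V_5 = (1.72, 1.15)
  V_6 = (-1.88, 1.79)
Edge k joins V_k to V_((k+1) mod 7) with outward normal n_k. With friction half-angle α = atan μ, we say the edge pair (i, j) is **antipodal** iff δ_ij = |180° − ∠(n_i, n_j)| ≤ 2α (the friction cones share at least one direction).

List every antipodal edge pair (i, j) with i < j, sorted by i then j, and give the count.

α = atan 0.6 = 30.96°;  2α = 61.93°
n_0 = (-0.9899, -0.1414)
n_1 = (-0.4884, -0.8726)
n_2 = (-0.1570, -0.9876)
n_3 = (+0.2169, -0.9762)
n_4 = (+0.9568, +0.2909)
n_5 = (+0.1750, +0.9846)
n_6 = (-0.3714, +0.9285)
  (0,1): δ = 127.37°  ·
  (0,2): δ = 107.16°  ·
  (0,3): δ = 85.60°  ·
  (0,4): δ = 8.78°  ✓
  (0,5): δ = 71.79°  ·
  (0,6): δ = 103.67°  ·
  (1,2): δ = 159.80°  ·
  (1,3): δ = 138.23°  ·
  (1,4): δ = 43.85°  ✓
  (1,5): δ = 19.16°  ✓
  (1,6): δ = 51.04°  ✓
  (2,3): δ = 158.44°  ·
  (2,4): δ = 64.06°  ·
  (2,5): δ = 1.05°  ✓
  (2,6): δ = 30.84°  ✓
  (3,4): δ = 85.62°  ·
  (3,5): δ = 22.61°  ✓
  (3,6): δ = 9.27°  ✓
  (4,5): δ = 116.99°  ·
  (4,6): δ = 85.11°  ·
  (5,6): δ = 148.12°  ·
antipodal pairs: 8

count = 8; pairs: (0,4), (1,4), (1,5), (1,6), (2,5), (2,6), (3,5), (3,6)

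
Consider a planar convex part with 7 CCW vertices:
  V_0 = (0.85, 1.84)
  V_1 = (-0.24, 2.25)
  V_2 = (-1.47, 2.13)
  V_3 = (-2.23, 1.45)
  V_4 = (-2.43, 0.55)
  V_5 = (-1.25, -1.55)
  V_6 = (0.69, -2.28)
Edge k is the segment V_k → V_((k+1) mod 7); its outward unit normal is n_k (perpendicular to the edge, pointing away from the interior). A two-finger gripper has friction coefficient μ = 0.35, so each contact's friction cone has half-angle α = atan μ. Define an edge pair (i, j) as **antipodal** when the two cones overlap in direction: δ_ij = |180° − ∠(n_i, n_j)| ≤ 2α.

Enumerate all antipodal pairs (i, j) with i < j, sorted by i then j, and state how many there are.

α = atan 0.35 = 19.29°;  2α = 38.58°
n_0 = (+0.3521, +0.9360)
n_1 = (-0.0971, +0.9953)
n_2 = (-0.6668, +0.7452)
n_3 = (-0.9762, +0.2169)
n_4 = (-0.8718, -0.4899)
n_5 = (-0.3522, -0.9359)
n_6 = (+0.9992, -0.0388)
  (0,1): δ = 153.81°  ·
  (0,2): δ = 117.57°  ·
  (0,3): δ = 81.92°  ·
  (0,4): δ = 40.05°  ·
  (0,5): δ = 0.01°  ✓
  (0,6): δ = 108.39°  ·
  (1,2): δ = 143.75°  ·
  (1,3): δ = 108.10°  ·
  (1,4): δ = 66.24°  ·
  (1,5): δ = 26.19°  ✓
  (1,6): δ = 82.20°  ·
  (2,3): δ = 144.35°  ·
  (2,4): δ = 102.49°  ·
  (2,5): δ = 62.44°  ·
  (2,6): δ = 45.96°  ·
  (3,4): δ = 138.14°  ·
  (3,5): δ = 98.09°  ·
  (3,6): δ = 10.30°  ✓
  (4,5): δ = 139.95°  ·
  (4,6): δ = 31.56°  ✓
  (5,6): δ = 71.60°  ·
antipodal pairs: 4

count = 4; pairs: (0,5), (1,5), (3,6), (4,6)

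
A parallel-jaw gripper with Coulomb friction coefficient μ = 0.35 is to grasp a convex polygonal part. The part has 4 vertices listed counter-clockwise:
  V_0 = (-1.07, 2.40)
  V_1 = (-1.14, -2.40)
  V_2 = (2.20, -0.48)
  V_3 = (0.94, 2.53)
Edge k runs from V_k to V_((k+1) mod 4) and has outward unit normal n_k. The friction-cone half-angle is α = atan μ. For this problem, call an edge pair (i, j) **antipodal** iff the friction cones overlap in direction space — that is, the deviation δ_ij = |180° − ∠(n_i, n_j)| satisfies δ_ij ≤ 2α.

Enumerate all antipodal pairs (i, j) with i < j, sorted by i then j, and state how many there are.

α = atan 0.35 = 19.29°;  2α = 38.58°
n_0 = (-0.9999, +0.0146)
n_1 = (+0.4984, -0.8670)
n_2 = (+0.9224, +0.3861)
n_3 = (-0.0645, +0.9979)
  (0,1): δ = 59.27°  ·
  (0,2): δ = 23.55°  ✓
  (0,3): δ = 94.54°  ·
  (1,2): δ = 97.18°  ·
  (1,3): δ = 26.19°  ✓
  (2,3): δ = 109.01°  ·
antipodal pairs: 2

count = 2; pairs: (0,2), (1,3)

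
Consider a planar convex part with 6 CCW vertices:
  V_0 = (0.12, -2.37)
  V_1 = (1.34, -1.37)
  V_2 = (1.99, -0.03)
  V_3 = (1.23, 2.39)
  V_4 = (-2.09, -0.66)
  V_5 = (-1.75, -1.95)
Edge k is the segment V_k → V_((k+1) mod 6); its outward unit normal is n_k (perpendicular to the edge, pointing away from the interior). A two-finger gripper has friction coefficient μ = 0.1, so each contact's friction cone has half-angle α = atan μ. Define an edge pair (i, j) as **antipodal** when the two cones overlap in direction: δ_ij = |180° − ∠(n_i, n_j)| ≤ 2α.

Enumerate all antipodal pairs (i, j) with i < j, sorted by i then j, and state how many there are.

count = 2; pairs: (0,3), (2,4)

α = atan 0.1 = 5.71°;  2α = 11.42°
n_0 = (+0.6339, -0.7734)
n_1 = (+0.8997, -0.4364)
n_2 = (+0.9541, +0.2996)
n_3 = (-0.6765, +0.7364)
n_4 = (-0.9670, -0.2549)
n_5 = (-0.2191, -0.9757)
  (0,1): δ = 155.22°  ·
  (0,2): δ = 111.91°  ·
  (0,3): δ = 3.23°  ✓
  (0,4): δ = 65.42°  ·
  (0,5): δ = 128.00°  ·
  (1,2): δ = 136.69°  ·
  (1,3): δ = 21.55°  ·
  (1,4): δ = 40.64°  ·
  (1,5): δ = 103.22°  ·
  (2,3): δ = 64.86°  ·
  (2,4): δ = 2.67°  ✓
  (2,5): δ = 59.91°  ·
  (3,4): δ = 117.81°  ·
  (3,5): δ = 55.23°  ·
  (4,5): δ = 117.42°  ·
antipodal pairs: 2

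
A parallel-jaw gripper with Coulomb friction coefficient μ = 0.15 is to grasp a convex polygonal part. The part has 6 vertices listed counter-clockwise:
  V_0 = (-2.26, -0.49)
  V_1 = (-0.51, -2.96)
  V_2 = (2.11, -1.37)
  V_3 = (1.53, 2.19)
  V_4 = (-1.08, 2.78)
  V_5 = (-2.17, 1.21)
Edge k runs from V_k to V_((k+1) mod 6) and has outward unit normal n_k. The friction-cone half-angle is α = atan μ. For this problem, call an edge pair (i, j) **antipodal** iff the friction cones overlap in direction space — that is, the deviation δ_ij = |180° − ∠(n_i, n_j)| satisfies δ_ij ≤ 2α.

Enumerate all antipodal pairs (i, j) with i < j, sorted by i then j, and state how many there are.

count = 1; pairs: (2,5)

α = atan 0.15 = 8.53°;  2α = 17.06°
n_0 = (-0.8160, -0.5781)
n_1 = (+0.5188, -0.8549)
n_2 = (+0.9870, +0.1608)
n_3 = (+0.2205, +0.9754)
n_4 = (-0.8214, +0.5703)
n_5 = (-0.9986, +0.0529)
  (0,1): δ = 94.07°  ·
  (0,2): δ = 26.06°  ·
  (0,3): δ = 41.94°  ·
  (0,4): δ = 109.91°  ·
  (0,5): δ = 141.65°  ·
  (1,2): δ = 112.00°  ·
  (1,3): δ = 43.99°  ·
  (1,4): δ = 23.98°  ·
  (1,5): δ = 55.72°  ·
  (2,3): δ = 111.99°  ·
  (2,4): δ = 44.02°  ·
  (2,5): δ = 12.28°  ✓
  (3,4): δ = 112.03°  ·
  (3,5): δ = 80.29°  ·
  (4,5): δ = 148.26°  ·
antipodal pairs: 1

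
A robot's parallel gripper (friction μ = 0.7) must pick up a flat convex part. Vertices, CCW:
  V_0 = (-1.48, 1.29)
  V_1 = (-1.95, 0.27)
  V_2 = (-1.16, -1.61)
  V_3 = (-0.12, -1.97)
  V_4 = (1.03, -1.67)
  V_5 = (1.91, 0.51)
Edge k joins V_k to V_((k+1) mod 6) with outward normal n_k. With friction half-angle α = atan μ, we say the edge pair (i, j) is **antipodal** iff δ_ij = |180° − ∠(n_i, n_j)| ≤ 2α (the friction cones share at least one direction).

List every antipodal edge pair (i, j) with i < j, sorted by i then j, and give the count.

α = atan 0.7 = 34.99°;  2α = 69.98°
n_0 = (-0.9082, +0.4185)
n_1 = (-0.9219, -0.3874)
n_2 = (-0.3271, -0.9450)
n_3 = (+0.2524, -0.9676)
n_4 = (+0.9273, -0.3743)
n_5 = (+0.2242, +0.9745)
  (0,1): δ = 132.47°  ·
  (0,2): δ = 84.35°  ·
  (0,3): δ = 50.64°  ✓
  (0,4): δ = 2.76°  ✓
  (0,5): δ = 101.78°  ·
  (1,2): δ = 131.89°  ·
  (1,3): δ = 98.17°  ·
  (1,4): δ = 44.78°  ✓
  (1,5): δ = 54.25°  ✓
  (2,3): δ = 146.29°  ·
  (2,4): δ = 92.89°  ·
  (2,5): δ = 6.14°  ✓
  (3,4): δ = 126.60°  ·
  (3,5): δ = 27.58°  ✓
  (4,5): δ = 80.98°  ·
antipodal pairs: 6

count = 6; pairs: (0,3), (0,4), (1,4), (1,5), (2,5), (3,5)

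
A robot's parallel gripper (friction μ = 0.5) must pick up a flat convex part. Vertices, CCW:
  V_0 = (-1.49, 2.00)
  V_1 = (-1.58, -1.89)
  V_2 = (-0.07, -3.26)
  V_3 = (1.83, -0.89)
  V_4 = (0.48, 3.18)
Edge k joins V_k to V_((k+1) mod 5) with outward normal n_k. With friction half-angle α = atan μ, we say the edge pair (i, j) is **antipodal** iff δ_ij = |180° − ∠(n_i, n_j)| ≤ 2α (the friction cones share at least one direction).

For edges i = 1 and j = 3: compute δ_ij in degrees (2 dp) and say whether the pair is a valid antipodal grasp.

α = atan 0.5 = 26.57°;  2α = 53.13°
edge 1: e_1 = (+1.51, -1.37);  n_1 = (-0.6719, -0.7406)
edge 3: e_3 = (-1.35, +4.07);  n_3 = (+0.9491, +0.3148)
∠(n_1, n_3) = 150.57°
δ = |180° − 150.57°| = 29.43°
29.43° ≤ 2α = 53.13°  →  valid

δ = 29.43°, valid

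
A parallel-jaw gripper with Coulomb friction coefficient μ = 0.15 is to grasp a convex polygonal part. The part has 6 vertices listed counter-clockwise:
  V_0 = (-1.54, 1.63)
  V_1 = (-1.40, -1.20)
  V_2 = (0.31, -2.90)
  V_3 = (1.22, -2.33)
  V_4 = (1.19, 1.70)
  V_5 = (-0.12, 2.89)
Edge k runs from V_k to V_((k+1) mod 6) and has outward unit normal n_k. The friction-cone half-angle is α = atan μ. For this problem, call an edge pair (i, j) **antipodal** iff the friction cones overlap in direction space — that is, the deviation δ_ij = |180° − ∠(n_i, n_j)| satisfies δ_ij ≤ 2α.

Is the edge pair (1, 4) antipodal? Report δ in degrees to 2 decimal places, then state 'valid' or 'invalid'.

α = atan 0.15 = 8.53°;  2α = 17.06°
edge 1: e_1 = (+1.71, -1.70);  n_1 = (-0.7050, -0.7092)
edge 4: e_4 = (-1.31, +1.19);  n_4 = (+0.6724, +0.7402)
∠(n_1, n_4) = 177.42°
δ = |180° − 177.42°| = 2.58°
2.58° ≤ 2α = 17.06°  →  valid

δ = 2.58°, valid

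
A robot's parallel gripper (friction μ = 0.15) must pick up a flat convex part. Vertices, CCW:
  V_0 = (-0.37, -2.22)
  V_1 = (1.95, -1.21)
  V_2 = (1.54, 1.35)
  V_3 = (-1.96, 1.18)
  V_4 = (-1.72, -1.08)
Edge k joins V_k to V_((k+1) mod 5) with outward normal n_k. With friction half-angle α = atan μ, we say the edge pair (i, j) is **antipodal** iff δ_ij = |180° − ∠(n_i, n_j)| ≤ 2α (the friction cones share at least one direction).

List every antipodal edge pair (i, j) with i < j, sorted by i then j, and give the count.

count = 1; pairs: (1,3)

α = atan 0.15 = 8.53°;  2α = 17.06°
n_0 = (+0.3992, -0.9169)
n_1 = (+0.9874, +0.1581)
n_2 = (-0.0485, +0.9988)
n_3 = (-0.9944, -0.1056)
n_4 = (-0.6452, -0.7640)
  (0,1): δ = 104.43°  ·
  (0,2): δ = 20.74°  ·
  (0,3): δ = 72.54°  ·
  (0,4): δ = 116.30°  ·
  (1,2): δ = 96.32°  ·
  (1,3): δ = 3.04°  ✓
  (1,4): δ = 40.72°  ·
  (2,3): δ = 86.72°  ·
  (2,4): δ = 42.96°  ·
  (3,4): δ = 136.24°  ·
antipodal pairs: 1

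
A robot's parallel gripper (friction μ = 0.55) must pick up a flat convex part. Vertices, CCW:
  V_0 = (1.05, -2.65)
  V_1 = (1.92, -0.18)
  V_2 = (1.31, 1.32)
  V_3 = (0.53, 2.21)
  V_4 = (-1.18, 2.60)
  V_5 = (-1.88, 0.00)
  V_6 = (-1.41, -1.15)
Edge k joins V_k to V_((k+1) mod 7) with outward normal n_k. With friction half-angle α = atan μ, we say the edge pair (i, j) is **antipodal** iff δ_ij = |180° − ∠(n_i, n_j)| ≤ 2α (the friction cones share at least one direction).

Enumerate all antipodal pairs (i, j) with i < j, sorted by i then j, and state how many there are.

α = atan 0.55 = 28.81°;  2α = 57.62°
n_0 = (+0.9432, -0.3322)
n_1 = (+0.9263, +0.3767)
n_2 = (+0.7521, +0.6591)
n_3 = (+0.2224, +0.9750)
n_4 = (-0.9656, +0.2600)
n_5 = (-0.9257, -0.3783)
n_6 = (-0.5206, -0.8538)
  (0,1): δ = 138.47°  ·
  (0,2): δ = 119.36°  ·
  (0,3): δ = 83.44°  ·
  (0,4): δ = 4.34°  ✓
  (0,5): δ = 41.63°  ✓
  (0,6): δ = 78.03°  ·
  (1,2): δ = 160.90°  ·
  (1,3): δ = 124.98°  ·
  (1,4): δ = 37.20°  ✓
  (1,5): δ = 0.10°  ✓
  (1,6): δ = 36.50°  ✓
  (2,3): δ = 144.08°  ·
  (2,4): δ = 56.30°  ✓
  (2,5): δ = 19.00°  ✓
  (2,6): δ = 17.40°  ✓
  (3,4): δ = 92.22°  ·
  (3,5): δ = 54.92°  ✓
  (3,6): δ = 18.53°  ✓
  (4,5): δ = 142.70°  ·
  (4,6): δ = 106.30°  ·
  (5,6): δ = 143.60°  ·
antipodal pairs: 10

count = 10; pairs: (0,4), (0,5), (1,4), (1,5), (1,6), (2,4), (2,5), (2,6), (3,5), (3,6)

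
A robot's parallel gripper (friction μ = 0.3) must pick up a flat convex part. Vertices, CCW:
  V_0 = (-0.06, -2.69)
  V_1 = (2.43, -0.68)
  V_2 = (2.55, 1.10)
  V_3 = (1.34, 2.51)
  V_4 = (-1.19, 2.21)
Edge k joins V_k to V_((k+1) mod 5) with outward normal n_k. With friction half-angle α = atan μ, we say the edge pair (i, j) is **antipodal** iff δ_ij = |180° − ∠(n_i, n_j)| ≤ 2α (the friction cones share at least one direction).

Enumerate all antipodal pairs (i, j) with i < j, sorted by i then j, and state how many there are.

count = 3; pairs: (0,3), (1,4), (2,4)

α = atan 0.3 = 16.70°;  2α = 33.40°
n_0 = (+0.6281, -0.7781)
n_1 = (+0.9977, -0.0673)
n_2 = (+0.7589, +0.6512)
n_3 = (-0.1178, +0.9930)
n_4 = (-0.9744, -0.2247)
  (0,1): δ = 132.77°  ·
  (0,2): δ = 88.28°  ·
  (0,3): δ = 32.15°  ✓
  (0,4): δ = 64.07°  ·
  (1,2): δ = 135.51°  ·
  (1,3): δ = 79.38°  ·
  (1,4): δ = 16.84°  ✓
  (2,3): δ = 123.87°  ·
  (2,4): δ = 27.65°  ✓
  (3,4): δ = 83.78°  ·
antipodal pairs: 3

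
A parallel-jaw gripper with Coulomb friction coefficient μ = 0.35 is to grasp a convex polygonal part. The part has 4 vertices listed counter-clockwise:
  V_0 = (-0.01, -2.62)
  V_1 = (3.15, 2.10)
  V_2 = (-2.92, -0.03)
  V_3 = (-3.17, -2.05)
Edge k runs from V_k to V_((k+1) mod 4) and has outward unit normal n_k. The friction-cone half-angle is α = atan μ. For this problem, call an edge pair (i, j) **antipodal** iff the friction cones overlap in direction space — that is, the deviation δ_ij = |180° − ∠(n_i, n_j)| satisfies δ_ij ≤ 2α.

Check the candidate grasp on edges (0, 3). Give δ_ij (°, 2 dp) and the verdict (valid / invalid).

δ = 113.58°, invalid

α = atan 0.35 = 19.29°;  2α = 38.58°
edge 0: e_0 = (+3.16, +4.72);  n_0 = (+0.8310, -0.5563)
edge 3: e_3 = (+3.16, -0.57);  n_3 = (-0.1775, -0.9841)
∠(n_0, n_3) = 66.42°
δ = |180° − 66.42°| = 113.58°
113.58° > 2α = 38.58°  →  invalid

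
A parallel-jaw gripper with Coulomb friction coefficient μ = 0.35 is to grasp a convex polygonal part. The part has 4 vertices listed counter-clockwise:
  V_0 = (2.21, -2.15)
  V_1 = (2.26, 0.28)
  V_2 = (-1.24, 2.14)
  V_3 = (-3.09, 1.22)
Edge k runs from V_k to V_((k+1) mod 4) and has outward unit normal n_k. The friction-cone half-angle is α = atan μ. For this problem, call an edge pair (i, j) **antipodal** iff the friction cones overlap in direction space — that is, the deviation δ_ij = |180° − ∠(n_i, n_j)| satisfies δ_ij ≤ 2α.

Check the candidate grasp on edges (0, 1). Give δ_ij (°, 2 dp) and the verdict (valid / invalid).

δ = 116.81°, invalid

α = atan 0.35 = 19.29°;  2α = 38.58°
edge 0: e_0 = (+0.05, +2.43);  n_0 = (+0.9998, -0.0206)
edge 1: e_1 = (-3.50, +1.86);  n_1 = (+0.4693, +0.8831)
∠(n_0, n_1) = 63.19°
δ = |180° − 63.19°| = 116.81°
116.81° > 2α = 38.58°  →  invalid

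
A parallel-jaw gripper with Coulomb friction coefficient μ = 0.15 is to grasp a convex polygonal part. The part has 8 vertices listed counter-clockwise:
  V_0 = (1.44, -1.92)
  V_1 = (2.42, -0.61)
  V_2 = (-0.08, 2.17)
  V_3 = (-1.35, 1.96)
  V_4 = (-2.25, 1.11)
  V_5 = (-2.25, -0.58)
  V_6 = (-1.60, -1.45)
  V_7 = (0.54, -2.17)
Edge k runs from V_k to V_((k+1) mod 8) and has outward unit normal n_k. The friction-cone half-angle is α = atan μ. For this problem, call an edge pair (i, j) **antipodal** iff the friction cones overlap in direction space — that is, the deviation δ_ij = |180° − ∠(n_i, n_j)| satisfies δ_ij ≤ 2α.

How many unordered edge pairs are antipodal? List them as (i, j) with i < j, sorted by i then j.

α = atan 0.15 = 8.53°;  2α = 17.06°
n_0 = (+0.8007, -0.5990)
n_1 = (+0.7436, +0.6687)
n_2 = (-0.1631, +0.9866)
n_3 = (-0.6866, +0.7270)
n_4 = (-1.0000, -0.0000)
n_5 = (-0.8011, -0.5985)
n_6 = (-0.3189, -0.9478)
n_7 = (+0.2676, -0.9635)
  (0,1): δ = 101.24°  ·
  (0,2): δ = 43.81°  ·
  (0,3): δ = 9.84°  ✓
  (0,4): δ = 36.80°  ·
  (0,5): δ = 73.56°  ·
  (0,6): δ = 108.20°  ·
  (0,7): δ = 142.32°  ·
  (1,2): δ = 122.58°  ·
  (1,3): δ = 88.60°  ·
  (1,4): δ = 41.96°  ·
  (1,5): δ = 5.20°  ✓
  (1,6): δ = 29.44°  ·
  (1,7): δ = 63.56°  ·
  (2,3): δ = 146.03°  ·
  (2,4): δ = 99.39°  ·
  (2,5): δ = 62.62°  ·
  (2,6): δ = 27.98°  ·
  (2,7): δ = 6.13°  ✓
  (3,4): δ = 133.36°  ·
  (3,5): δ = 96.60°  ·
  (3,6): δ = 61.96°  ·
  (3,7): δ = 27.84°  ·
  (4,5): δ = 143.24°  ·
  (4,6): δ = 108.60°  ·
  (4,7): δ = 74.48°  ·
  (5,6): δ = 145.36°  ·
  (5,7): δ = 111.24°  ·
  (6,7): δ = 145.88°  ·
antipodal pairs: 3

count = 3; pairs: (0,3), (1,5), (2,7)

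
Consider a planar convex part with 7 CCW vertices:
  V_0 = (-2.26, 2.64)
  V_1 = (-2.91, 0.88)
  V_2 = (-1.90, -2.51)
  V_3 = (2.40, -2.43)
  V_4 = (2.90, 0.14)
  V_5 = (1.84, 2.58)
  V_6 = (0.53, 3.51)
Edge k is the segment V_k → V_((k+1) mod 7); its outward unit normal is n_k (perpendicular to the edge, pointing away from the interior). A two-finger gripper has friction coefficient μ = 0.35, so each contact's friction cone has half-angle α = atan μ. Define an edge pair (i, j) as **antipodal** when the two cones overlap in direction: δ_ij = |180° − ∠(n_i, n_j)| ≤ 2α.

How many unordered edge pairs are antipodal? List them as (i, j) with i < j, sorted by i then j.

count = 6; pairs: (0,3), (1,3), (1,4), (1,5), (2,5), (2,6)

α = atan 0.35 = 19.29°;  2α = 38.58°
n_0 = (-0.9381, +0.3464)
n_1 = (-0.9584, -0.2855)
n_2 = (+0.0186, -0.9998)
n_3 = (+0.9816, -0.1910)
n_4 = (+0.9172, +0.3985)
n_5 = (+0.5789, +0.8154)
n_6 = (-0.2977, +0.9547)
  (0,1): δ = 143.14°  ·
  (0,2): δ = 68.66°  ·
  (0,3): δ = 9.26°  ✓
  (0,4): δ = 43.75°  ·
  (0,5): δ = 74.90°  ·
  (0,6): δ = 127.59°  ·
  (1,2): δ = 105.52°  ·
  (1,3): δ = 27.60°  ✓
  (1,4): δ = 6.89°  ✓
  (1,5): δ = 38.04°  ✓
  (1,6): δ = 90.73°  ·
  (2,3): δ = 102.08°  ·
  (2,4): δ = 67.58°  ·
  (2,5): δ = 36.44°  ✓
  (2,6): δ = 16.25°  ✓
  (3,4): δ = 145.51°  ·
  (3,5): δ = 114.36°  ·
  (3,6): δ = 61.67°  ·
  (4,5): δ = 148.85°  ·
  (4,6): δ = 96.16°  ·
  (5,6): δ = 127.31°  ·
antipodal pairs: 6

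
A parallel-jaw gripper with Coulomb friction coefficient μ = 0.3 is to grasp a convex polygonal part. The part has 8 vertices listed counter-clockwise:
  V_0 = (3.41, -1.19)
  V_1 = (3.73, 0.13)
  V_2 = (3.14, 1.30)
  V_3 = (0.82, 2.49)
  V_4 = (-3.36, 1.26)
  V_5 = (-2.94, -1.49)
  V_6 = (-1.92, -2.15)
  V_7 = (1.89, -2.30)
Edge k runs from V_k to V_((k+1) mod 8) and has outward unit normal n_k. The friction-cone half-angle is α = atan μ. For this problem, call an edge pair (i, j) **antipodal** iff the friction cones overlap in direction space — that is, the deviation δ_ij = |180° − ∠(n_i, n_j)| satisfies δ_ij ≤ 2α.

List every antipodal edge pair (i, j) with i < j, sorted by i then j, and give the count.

α = atan 0.3 = 16.70°;  2α = 33.40°
n_0 = (+0.9719, -0.2356)
n_1 = (+0.8929, +0.4503)
n_2 = (+0.4564, +0.8898)
n_3 = (-0.2823, +0.9593)
n_4 = (-0.9885, -0.1510)
n_5 = (-0.5433, -0.8396)
n_6 = (-0.0393, -0.9992)
n_7 = (+0.5898, -0.8076)
  (0,1): δ = 139.61°  ·
  (0,2): δ = 103.53°  ·
  (0,3): δ = 59.98°  ·
  (0,4): δ = 22.31°  ✓
  (0,5): δ = 70.72°  ·
  (0,6): δ = 101.37°  ·
  (0,7): δ = 139.77°  ·
  (1,2): δ = 143.92°  ·
  (1,3): δ = 100.36°  ·
  (1,4): δ = 18.08°  ✓
  (1,5): δ = 30.33°  ✓
  (1,6): δ = 60.98°  ·
  (1,7): δ = 99.38°  ·
  (2,3): δ = 136.45°  ·
  (2,4): δ = 54.16°  ·
  (2,5): δ = 5.75°  ✓
  (2,6): δ = 24.90°  ✓
  (2,7): δ = 63.29°  ·
  (3,4): δ = 97.71°  ·
  (3,5): δ = 49.30°  ·
  (3,6): δ = 18.65°  ✓
  (3,7): δ = 19.74°  ✓
  (4,5): δ = 131.59°  ·
  (4,6): δ = 100.94°  ·
  (4,7): δ = 62.54°  ·
  (5,6): δ = 149.35°  ·
  (5,7): δ = 110.96°  ·
  (6,7): δ = 141.61°  ·
antipodal pairs: 7

count = 7; pairs: (0,4), (1,4), (1,5), (2,5), (2,6), (3,6), (3,7)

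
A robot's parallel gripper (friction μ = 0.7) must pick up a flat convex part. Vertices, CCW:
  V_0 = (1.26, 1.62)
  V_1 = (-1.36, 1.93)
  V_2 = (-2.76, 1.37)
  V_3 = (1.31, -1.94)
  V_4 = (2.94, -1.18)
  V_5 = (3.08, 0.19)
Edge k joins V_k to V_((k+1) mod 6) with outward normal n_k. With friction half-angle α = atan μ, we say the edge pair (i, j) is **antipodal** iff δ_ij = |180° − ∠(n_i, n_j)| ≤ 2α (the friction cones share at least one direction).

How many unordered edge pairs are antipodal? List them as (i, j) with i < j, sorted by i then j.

α = atan 0.7 = 34.99°;  2α = 69.98°
n_0 = (+0.1175, +0.9931)
n_1 = (-0.3714, +0.9285)
n_2 = (-0.6310, -0.7758)
n_3 = (+0.4226, -0.9063)
n_4 = (+0.9948, -0.1017)
n_5 = (+0.6178, +0.7863)
  (0,1): δ = 151.45°  ·
  (0,2): δ = 32.37°  ✓
  (0,3): δ = 31.75°  ✓
  (0,4): δ = 90.91°  ·
  (0,5): δ = 148.59°  ·
  (1,2): δ = 60.92°  ✓
  (1,3): δ = 3.20°  ✓
  (1,4): δ = 62.36°  ✓
  (1,5): δ = 120.04°  ·
  (2,3): δ = 115.88°  ·
  (2,4): δ = 56.71°  ✓
  (2,5): δ = 0.96°  ✓
  (3,4): δ = 120.83°  ·
  (3,5): δ = 63.15°  ✓
  (4,5): δ = 122.32°  ·
antipodal pairs: 8

count = 8; pairs: (0,2), (0,3), (1,2), (1,3), (1,4), (2,4), (2,5), (3,5)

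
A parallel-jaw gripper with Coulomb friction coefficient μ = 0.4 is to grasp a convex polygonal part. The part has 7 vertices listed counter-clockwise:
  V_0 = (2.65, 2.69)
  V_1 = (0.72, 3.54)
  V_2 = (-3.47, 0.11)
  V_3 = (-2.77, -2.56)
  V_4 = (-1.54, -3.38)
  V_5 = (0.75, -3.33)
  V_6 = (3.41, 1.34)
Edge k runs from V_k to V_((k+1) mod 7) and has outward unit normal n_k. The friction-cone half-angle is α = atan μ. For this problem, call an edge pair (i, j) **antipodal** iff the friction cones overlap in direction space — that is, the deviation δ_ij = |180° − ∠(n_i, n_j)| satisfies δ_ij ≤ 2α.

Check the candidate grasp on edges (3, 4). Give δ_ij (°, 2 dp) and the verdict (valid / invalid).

δ = 145.06°, invalid

α = atan 0.4 = 21.80°;  2α = 43.60°
edge 3: e_3 = (+1.23, -0.82);  n_3 = (-0.5547, -0.8321)
edge 4: e_4 = (+2.29, +0.05);  n_4 = (+0.0218, -0.9998)
∠(n_3, n_4) = 34.94°
δ = |180° − 34.94°| = 145.06°
145.06° > 2α = 43.60°  →  invalid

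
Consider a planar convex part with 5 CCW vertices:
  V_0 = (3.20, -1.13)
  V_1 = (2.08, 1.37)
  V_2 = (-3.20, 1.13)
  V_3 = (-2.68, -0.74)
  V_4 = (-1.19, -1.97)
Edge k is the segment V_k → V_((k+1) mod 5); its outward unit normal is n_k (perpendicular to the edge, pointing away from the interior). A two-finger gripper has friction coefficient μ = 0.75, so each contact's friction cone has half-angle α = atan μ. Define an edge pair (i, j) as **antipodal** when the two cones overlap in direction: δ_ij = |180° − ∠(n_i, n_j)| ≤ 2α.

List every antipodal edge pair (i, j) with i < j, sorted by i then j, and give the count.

α = atan 0.75 = 36.87°;  2α = 73.74°
n_0 = (+0.9126, +0.4088)
n_1 = (-0.0454, +0.9990)
n_2 = (-0.9634, -0.2679)
n_3 = (-0.6366, -0.7712)
n_4 = (+0.1879, -0.9822)
  (0,1): δ = 111.53°  ·
  (0,2): δ = 8.59°  ✓
  (0,3): δ = 26.33°  ✓
  (0,4): δ = 76.70°  ·
  (1,2): δ = 77.06°  ·
  (1,3): δ = 42.14°  ✓
  (1,4): δ = 8.23°  ✓
  (2,3): δ = 145.08°  ·
  (2,4): δ = 94.71°  ·
  (3,4): δ = 129.63°  ·
antipodal pairs: 4

count = 4; pairs: (0,2), (0,3), (1,3), (1,4)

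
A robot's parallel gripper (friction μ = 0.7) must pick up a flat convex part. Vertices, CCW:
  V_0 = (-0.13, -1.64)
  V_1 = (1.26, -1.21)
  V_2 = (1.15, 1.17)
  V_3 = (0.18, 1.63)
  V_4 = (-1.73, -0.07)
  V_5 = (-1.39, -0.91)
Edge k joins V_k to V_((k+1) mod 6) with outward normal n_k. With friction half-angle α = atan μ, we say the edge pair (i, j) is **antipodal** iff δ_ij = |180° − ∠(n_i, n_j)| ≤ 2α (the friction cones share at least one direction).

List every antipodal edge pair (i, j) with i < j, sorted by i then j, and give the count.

α = atan 0.7 = 34.99°;  2α = 69.98°
n_0 = (+0.2955, -0.9553)
n_1 = (+0.9989, +0.0462)
n_2 = (+0.4285, +0.9035)
n_3 = (-0.6648, +0.7470)
n_4 = (-0.9269, -0.3752)
n_5 = (-0.5013, -0.8653)
  (0,1): δ = 104.54°  ·
  (0,2): δ = 42.56°  ✓
  (0,3): δ = 24.48°  ✓
  (0,4): δ = 94.85°  ·
  (0,5): δ = 132.72°  ·
  (1,2): δ = 118.02°  ·
  (1,3): δ = 50.98°  ✓
  (1,4): δ = 19.39°  ✓
  (1,5): δ = 57.27°  ✓
  (2,3): δ = 112.96°  ·
  (2,4): δ = 42.59°  ✓
  (2,5): δ = 4.71°  ✓
  (3,4): δ = 109.63°  ·
  (3,5): δ = 71.76°  ·
  (4,5): δ = 142.12°  ·
antipodal pairs: 7

count = 7; pairs: (0,2), (0,3), (1,3), (1,4), (1,5), (2,4), (2,5)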